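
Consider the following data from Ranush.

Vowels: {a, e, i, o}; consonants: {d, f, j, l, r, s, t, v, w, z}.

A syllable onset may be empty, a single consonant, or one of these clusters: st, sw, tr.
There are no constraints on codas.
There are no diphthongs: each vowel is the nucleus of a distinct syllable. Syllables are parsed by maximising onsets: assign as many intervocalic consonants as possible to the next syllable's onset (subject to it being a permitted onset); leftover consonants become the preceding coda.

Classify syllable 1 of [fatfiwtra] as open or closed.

closed

Vowels present: a, i, a; each is a nucleus, giving 3 syllables.
V1 /a/ – V2 /i/: /tf/ splits as /t/ + /f/ (/f/ is the longest suffix that is a licit onset).
V2 /i/ – V3 /a/: /wtr/ splits as /w/ + /tr/ (/tr/ is the longest suffix that is a licit onset).
So the parse is fat.fiw.tra.
Syllable 1 is /fat/ with coda /t/, so it is closed.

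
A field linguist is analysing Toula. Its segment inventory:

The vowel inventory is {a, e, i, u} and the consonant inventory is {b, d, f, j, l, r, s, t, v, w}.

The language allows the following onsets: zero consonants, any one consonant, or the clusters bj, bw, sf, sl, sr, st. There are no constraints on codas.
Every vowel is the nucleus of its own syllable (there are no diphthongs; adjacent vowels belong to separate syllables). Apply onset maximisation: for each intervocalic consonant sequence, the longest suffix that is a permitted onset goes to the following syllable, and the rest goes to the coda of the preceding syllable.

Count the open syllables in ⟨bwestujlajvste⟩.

2

Nuclei (vowels): e, u, a, e → 4 syllables.
/e…u/ gap (V1→V2): /st/ — entire cluster is a permitted onset → onset /st/, coda ∅.
/u…a/ gap (V2→V3): /jl/ splits as /j/ + /l/ (/l/ is the longest suffix that is a licit onset).
/a…e/ gap (V3→V4): cluster /jvst/ — the longest permitted-onset suffix is /st/; onset = /st/, preceding coda = /jv/.
So the parse is bwe.stuj.lajv.ste.
Classifying each syllable: /bwe/ (open), /stuj/ (closed), /lajv/ (closed), /ste/ (open).
Open syllables: 2.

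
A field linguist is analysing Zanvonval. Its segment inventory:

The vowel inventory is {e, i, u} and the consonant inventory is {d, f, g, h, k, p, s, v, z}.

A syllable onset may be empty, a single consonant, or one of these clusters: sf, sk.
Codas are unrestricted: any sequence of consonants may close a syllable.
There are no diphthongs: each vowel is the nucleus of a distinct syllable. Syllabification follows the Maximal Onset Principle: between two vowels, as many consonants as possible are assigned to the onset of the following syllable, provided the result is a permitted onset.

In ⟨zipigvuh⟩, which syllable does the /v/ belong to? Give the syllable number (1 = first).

Vowels present: i, i, u; each is a nucleus, giving 3 syllables.
V1 /i/ – V2 /i/: just /p/ — single C goes to the following onset.
V2 /i/ – V3 /u/: /gv/ splits as /g/ + /v/ (/v/ is the longest suffix that is a licit onset).
So the parse is zi.pig.vuh.
The /v/ is in the onset of syllable 3 (/vuh/).

3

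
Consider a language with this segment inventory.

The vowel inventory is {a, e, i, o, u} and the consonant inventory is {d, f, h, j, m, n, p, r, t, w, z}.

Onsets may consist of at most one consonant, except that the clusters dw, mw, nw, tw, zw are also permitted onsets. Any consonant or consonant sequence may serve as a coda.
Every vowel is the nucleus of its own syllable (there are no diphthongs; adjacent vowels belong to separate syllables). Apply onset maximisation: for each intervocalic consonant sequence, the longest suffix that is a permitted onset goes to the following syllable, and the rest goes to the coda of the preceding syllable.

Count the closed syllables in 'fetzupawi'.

1

The vowels are e, u, a, i — 4 nuclei, so 4 syllables.
V1 /e/ – V2 /u/: /tz/ splits as /t/ + /z/ (/z/ is the longest suffix that is a licit onset).
V2 /u/ – V3 /a/: just /p/ — single C goes to the following onset.
V3 /a/ – V4 /i/: just /w/ — single C goes to the following onset.
Putting it together: fet.zu.pa.wi.
Classifying each syllable: /fet/ (closed), /zu/ (open), /pa/ (open), /wi/ (open).
Closed syllables: 1.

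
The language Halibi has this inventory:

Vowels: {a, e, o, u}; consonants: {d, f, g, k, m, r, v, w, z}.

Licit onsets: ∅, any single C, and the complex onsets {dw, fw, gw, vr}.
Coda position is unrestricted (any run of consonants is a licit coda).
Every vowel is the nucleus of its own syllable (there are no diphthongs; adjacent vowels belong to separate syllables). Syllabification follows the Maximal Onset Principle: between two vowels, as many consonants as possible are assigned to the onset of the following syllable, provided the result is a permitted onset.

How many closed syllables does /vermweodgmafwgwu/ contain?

The vowels are e, e, o, a, u — 5 nuclei, so 5 syllables.
Between /e/ (V1) and /e/ (V2): /rmw/ splits as /rm/ + /w/ (/w/ is the longest suffix that is a licit onset).
Between /e/ (V2) and /o/ (V3): no consonants, so the boundary falls immediately after /e/.
Between /o/ (V3) and /a/ (V4): /dgm/ splits as /dg/ + /m/ (/m/ is the longest suffix that is a licit onset).
Between /a/ (V4) and /u/ (V5): /fwgw/ — longest licit onset from the right is /gw/, leaving /fw/ as coda.
Putting it together: verm.we.odg.mafw.gwu.
Classifying each syllable: /verm/ (closed), /we/ (open), /odg/ (closed), /mafw/ (closed), /gwu/ (open).
Closed syllables: 3.

3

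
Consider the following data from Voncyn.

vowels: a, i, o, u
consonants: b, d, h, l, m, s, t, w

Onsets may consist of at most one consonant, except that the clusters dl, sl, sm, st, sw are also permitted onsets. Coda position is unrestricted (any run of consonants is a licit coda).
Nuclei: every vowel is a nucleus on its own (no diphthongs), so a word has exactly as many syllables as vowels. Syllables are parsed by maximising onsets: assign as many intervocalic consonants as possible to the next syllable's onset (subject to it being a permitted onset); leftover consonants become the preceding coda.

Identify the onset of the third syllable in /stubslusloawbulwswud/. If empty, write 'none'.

The vowels are u, u, o, a, u, u — 6 nuclei, so 6 syllables.
V1 /u/ – V2 /u/: /bsl/; trying suffixes from longest down, /sl/ is the first permitted one, so coda /b/ | onset /sl/.
V2 /u/ – V3 /o/: /sl/ is a licit onset in full, so it all attaches to the next syllable.
V3 /o/ – V4 /a/: no consonants, so the boundary falls immediately after /o/.
V4 /a/ – V5 /u/: /wb/ splits as /w/ + /b/ (/b/ is the longest suffix that is a licit onset).
V5 /u/ – V6 /u/: /lwsw/; trying suffixes from longest down, /sw/ is the first permitted one, so coda /lw/ | onset /sw/.
Result: stub.slu.slo.aw.bulw.swud.
Syllable 3 is /slo/: onset /sl/, nucleus /o/, coda ∅.

sl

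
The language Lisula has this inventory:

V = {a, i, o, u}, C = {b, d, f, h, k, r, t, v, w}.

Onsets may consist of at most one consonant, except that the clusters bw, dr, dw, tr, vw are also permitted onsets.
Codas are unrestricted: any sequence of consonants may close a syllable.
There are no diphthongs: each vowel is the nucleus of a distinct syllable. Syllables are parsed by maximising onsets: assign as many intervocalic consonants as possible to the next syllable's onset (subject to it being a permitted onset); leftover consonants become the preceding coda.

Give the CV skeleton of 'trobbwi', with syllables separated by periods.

CCVC.CCV

The vowels are o, i — 2 nuclei, so 2 syllables.
Between /o/ (V1) and /i/ (V2): /bbw/ — longest licit onset from the right is /bw/, leaving /b/ as coda.
Putting it together: trob.bwi.
Mapping each syllable to C/V: /trob/ → CCVC, /bwi/ → CCV.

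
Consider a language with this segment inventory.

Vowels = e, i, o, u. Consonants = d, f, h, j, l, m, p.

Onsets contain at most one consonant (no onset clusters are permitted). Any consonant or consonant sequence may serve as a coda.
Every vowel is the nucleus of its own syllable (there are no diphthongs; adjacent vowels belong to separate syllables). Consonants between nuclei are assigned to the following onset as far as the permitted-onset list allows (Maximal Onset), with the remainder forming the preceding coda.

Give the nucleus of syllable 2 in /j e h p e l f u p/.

Vowels present: e, e, u; each is a nucleus, giving 3 syllables.
The second nucleus (vowel 2 from the left) is /e/.

e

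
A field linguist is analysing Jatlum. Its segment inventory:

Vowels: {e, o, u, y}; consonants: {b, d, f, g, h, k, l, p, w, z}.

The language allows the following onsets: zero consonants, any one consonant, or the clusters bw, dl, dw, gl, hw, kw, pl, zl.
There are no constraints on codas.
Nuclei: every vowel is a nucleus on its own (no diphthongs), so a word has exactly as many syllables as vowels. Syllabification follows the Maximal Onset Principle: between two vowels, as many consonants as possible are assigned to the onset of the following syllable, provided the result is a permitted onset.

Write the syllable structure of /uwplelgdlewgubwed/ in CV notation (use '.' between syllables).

Nuclei (vowels): u, e, e, u, e → 5 syllables.
/u…e/ gap (V1→V2): /wpl/ splits as /w/ + /pl/ (/pl/ is the longest suffix that is a licit onset).
/e…e/ gap (V2→V3): /lgdl/; trying suffixes from longest down, /dl/ is the first permitted one, so coda /lg/ | onset /dl/.
/e…u/ gap (V3→V4): /wg/ — longest licit onset from the right is /g/, leaving /w/ as coda.
/u…e/ gap (V4→V5): cluster /bw/ — /bw/ is itself a permitted onset, so the whole cluster goes right; preceding coda = ∅.
Putting it together: uw.plelg.dlew.gu.bwed.
Mapping each syllable to C/V: /uw/ → VC, /plelg/ → CCVCC, /dlew/ → CCVC, /gu/ → CV, /bwed/ → CCVC.

VC.CCVCC.CCVC.CV.CCVC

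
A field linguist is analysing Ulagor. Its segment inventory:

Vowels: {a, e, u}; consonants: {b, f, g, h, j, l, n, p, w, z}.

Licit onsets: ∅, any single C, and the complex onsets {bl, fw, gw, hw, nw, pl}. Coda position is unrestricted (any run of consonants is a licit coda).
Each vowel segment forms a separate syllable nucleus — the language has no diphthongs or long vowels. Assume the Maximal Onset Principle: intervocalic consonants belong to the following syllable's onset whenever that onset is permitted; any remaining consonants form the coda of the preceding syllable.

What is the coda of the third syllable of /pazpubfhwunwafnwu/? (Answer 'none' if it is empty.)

none

Vowels present: a, u, u, a, u; each is a nucleus, giving 5 syllables.
/a…u/ gap (V1→V2): /zp/ — longest licit onset from the right is /p/, leaving /z/ as coda.
/u…u/ gap (V2→V3): /bfhw/; trying suffixes from longest down, /hw/ is the first permitted one, so coda /bf/ | onset /hw/.
/u…a/ gap (V3→V4): /nw/ is a licit onset in full, so it all attaches to the next syllable.
/a…u/ gap (V4→V5): /fnw/ — longest licit onset from the right is /nw/, leaving /f/ as coda.
Syllabification: paz.pubf.hwu.nwaf.nwu.
Syllable 3 is /hwu/: onset /hw/, nucleus /u/, coda ∅.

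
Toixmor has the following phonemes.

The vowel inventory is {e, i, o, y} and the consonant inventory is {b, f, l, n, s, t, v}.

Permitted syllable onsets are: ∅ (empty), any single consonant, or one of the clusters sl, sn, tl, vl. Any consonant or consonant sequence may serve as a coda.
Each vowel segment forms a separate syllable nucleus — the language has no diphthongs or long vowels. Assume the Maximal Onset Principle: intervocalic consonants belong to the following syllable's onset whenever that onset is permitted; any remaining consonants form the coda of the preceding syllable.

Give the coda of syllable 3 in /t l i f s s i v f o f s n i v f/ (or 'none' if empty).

The vowels are i, i, o, i — 4 nuclei, so 4 syllables.
Between /i/ (V1) and /i/ (V2): cluster /fss/ — the longest permitted-onset suffix is /s/; onset = /s/, preceding coda = /fs/.
Between /i/ (V2) and /o/ (V3): /vf/ — longest licit onset from the right is /f/, leaving /v/ as coda.
Between /o/ (V3) and /i/ (V4): /fsn/; trying suffixes from longest down, /sn/ is the first permitted one, so coda /f/ | onset /sn/.
Putting it together: tlifs.siv.fof.snivf.
Syllable 3 is /fof/: onset /f/, nucleus /o/, coda /f/.

f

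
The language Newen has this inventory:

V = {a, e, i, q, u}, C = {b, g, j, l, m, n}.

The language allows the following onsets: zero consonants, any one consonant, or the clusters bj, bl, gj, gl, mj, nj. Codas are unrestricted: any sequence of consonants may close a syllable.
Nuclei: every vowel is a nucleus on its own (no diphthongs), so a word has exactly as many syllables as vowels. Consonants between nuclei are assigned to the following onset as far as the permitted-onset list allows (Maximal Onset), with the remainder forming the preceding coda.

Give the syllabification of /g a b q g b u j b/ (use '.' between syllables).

ga.bqg.bujb

Vowels present: a, q, u; each is a nucleus, giving 3 syllables.
σ1/σ2 boundary: /b/ is a single consonant, so it becomes the next onset.
σ2/σ3 boundary: /gb/; trying suffixes from longest down, /b/ is the first permitted one, so coda /g/ | onset /b/.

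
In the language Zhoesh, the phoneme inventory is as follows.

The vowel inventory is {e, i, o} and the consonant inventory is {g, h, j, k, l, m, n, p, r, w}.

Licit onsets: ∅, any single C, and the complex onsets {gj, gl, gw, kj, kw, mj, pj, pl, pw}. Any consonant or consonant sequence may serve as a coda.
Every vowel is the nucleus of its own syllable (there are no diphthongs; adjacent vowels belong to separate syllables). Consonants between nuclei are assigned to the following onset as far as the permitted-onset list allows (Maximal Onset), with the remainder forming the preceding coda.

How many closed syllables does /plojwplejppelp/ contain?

3

Nuclei (vowels): o, e, e → 3 syllables.
Between /o/ (V1) and /e/ (V2): /jwpl/ splits as /jw/ + /pl/ (/pl/ is the longest suffix that is a licit onset).
Between /e/ (V2) and /e/ (V3): /jpp/; trying suffixes from longest down, /p/ is the first permitted one, so coda /jp/ | onset /p/.
Syllabification: plojw.plejp.pelp.
Classifying each syllable: /plojw/ (closed), /plejp/ (closed), /pelp/ (closed).
Closed syllables: 3.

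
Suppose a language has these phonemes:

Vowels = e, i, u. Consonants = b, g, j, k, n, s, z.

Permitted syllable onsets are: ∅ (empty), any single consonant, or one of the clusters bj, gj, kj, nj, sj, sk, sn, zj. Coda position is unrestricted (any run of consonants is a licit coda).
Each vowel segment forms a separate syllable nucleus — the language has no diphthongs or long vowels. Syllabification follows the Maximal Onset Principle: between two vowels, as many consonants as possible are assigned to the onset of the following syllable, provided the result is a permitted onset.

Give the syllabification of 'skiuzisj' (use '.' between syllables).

ski.u.zisj

Vowels present: i, u, i; each is a nucleus, giving 3 syllables.
V1 /i/ – V2 /u/: no consonants, so the boundary falls immediately after /i/.
V2 /u/ – V3 /i/: /z/ is a single consonant, so it becomes the next onset.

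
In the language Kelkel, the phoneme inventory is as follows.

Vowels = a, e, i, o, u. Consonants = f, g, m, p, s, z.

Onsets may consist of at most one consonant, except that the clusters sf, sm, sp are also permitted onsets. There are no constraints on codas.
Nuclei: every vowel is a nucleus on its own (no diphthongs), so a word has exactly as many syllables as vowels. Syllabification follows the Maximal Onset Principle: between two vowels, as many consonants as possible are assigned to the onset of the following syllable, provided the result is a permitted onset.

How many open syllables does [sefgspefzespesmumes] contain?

Nuclei (vowels): e, e, e, e, u, e → 6 syllables.
Between /e/ (V1) and /e/ (V2): /fgsp/ — longest licit onset from the right is /sp/, leaving /fg/ as coda.
Between /e/ (V2) and /e/ (V3): cluster /fz/ — the longest permitted-onset suffix is /z/; onset = /z/, preceding coda = /f/.
Between /e/ (V3) and /e/ (V4): cluster /sp/ — /sp/ is itself a permitted onset, so the whole cluster goes right; preceding coda = ∅.
Between /e/ (V4) and /u/ (V5): /sm/ is a licit onset in full, so it all attaches to the next syllable.
Between /u/ (V5) and /e/ (V6): just /m/ — single C goes to the following onset.
Syllabification: sefg.spef.ze.spe.smu.mes.
Classifying each syllable: /sefg/ (closed), /spef/ (closed), /ze/ (open), /spe/ (open), /smu/ (open), /mes/ (closed).
Open syllables: 3.

3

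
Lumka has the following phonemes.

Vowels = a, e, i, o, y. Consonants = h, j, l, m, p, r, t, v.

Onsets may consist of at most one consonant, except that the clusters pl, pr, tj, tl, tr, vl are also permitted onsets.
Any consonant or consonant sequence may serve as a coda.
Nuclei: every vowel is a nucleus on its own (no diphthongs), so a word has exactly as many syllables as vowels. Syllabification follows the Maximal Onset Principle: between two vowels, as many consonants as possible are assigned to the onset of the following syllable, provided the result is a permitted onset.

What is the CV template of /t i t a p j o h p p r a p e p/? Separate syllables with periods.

Nuclei (vowels): i, a, o, a, e → 5 syllables.
σ1/σ2 boundary: /t/ → onset of the next syllable (single consonants are always licit onsets).
σ2/σ3 boundary: /pj/ splits as /p/ + /j/ (/j/ is the longest suffix that is a licit onset).
σ3/σ4 boundary: /hppr/ splits as /hp/ + /pr/ (/pr/ is the longest suffix that is a licit onset).
σ4/σ5 boundary: /p/ → onset of the next syllable (single consonants are always licit onsets).
So the parse is ti.tap.johp.pra.pep.
Mapping each syllable to C/V: /ti/ → CV, /tap/ → CVC, /johp/ → CVCC, /pra/ → CCV, /pep/ → CVC.

CV.CVC.CVCC.CCV.CVC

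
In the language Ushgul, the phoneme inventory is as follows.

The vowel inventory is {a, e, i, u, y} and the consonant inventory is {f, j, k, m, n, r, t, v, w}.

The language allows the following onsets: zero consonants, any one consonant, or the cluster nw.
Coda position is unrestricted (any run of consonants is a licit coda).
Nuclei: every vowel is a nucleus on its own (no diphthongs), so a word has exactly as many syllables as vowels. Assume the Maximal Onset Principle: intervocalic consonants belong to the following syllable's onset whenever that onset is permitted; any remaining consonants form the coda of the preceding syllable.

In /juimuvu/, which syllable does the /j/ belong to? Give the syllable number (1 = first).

1

Nuclei (vowels): u, i, u, u → 4 syllables.
Between /u/ (V1) and /i/ (V2): nothing intervenes; syllable break is V.V.
Between /i/ (V2) and /u/ (V3): /m/ is a single consonant, so it becomes the next onset.
Between /u/ (V3) and /u/ (V4): /v/ → onset of the next syllable (single consonants are always licit onsets).
Syllabification: ju.i.mu.vu.
The /j/ is in the onset of syllable 1 (/ju/).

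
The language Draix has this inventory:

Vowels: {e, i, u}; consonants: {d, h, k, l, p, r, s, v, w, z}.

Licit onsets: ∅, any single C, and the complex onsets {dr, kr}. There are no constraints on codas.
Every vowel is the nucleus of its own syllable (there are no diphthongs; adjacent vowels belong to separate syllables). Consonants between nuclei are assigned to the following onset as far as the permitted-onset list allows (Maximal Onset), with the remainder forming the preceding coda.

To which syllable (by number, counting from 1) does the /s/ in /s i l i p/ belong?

1

Vowels present: i, i; each is a nucleus, giving 2 syllables.
σ1/σ2 boundary: /l/ → onset of the next syllable (single consonants are always licit onsets).
So the parse is si.lip.
The /s/ is in the onset of syllable 1 (/si/).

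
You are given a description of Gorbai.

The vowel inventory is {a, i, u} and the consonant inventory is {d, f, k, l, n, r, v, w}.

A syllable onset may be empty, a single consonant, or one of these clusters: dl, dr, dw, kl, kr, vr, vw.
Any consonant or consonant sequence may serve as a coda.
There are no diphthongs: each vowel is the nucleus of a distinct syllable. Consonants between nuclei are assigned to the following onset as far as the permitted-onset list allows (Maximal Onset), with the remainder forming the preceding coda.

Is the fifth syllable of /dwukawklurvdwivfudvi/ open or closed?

Vowels present: u, a, u, i, u, i; each is a nucleus, giving 6 syllables.
σ1/σ2 boundary: just /k/ — single C goes to the following onset.
σ2/σ3 boundary: /wkl/; trying suffixes from longest down, /kl/ is the first permitted one, so coda /w/ | onset /kl/.
σ3/σ4 boundary: cluster /rvdw/ — the longest permitted-onset suffix is /dw/; onset = /dw/, preceding coda = /rv/.
σ4/σ5 boundary: /vf/ — longest licit onset from the right is /f/, leaving /v/ as coda.
σ5/σ6 boundary: cluster /dv/ — the longest permitted-onset suffix is /v/; onset = /v/, preceding coda = /d/.
Syllabification: dwu.kaw.klurv.dwiv.fud.vi.
Syllable 5 is /fud/ with coda /d/, so it is closed.

closed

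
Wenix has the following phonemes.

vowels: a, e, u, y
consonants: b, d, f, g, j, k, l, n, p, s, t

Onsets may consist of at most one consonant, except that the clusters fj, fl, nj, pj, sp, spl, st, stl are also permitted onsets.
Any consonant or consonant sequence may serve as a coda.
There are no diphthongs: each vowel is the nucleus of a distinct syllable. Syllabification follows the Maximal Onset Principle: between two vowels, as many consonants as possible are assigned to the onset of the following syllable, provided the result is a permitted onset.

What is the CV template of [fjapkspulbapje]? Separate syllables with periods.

CCVCC.CCVC.CV.CCV

Vowels present: a, u, a, e; each is a nucleus, giving 4 syllables.
/a…u/ gap (V1→V2): cluster /pksp/ — the longest permitted-onset suffix is /sp/; onset = /sp/, preceding coda = /pk/.
/u…a/ gap (V2→V3): cluster /lb/ — the longest permitted-onset suffix is /b/; onset = /b/, preceding coda = /l/.
/a…e/ gap (V3→V4): cluster /pj/ — /pj/ is itself a permitted onset, so the whole cluster goes right; preceding coda = ∅.
Result: fjapk.spul.ba.pje.
Mapping each syllable to C/V: /fjapk/ → CCVCC, /spul/ → CCVC, /ba/ → CV, /pje/ → CCV.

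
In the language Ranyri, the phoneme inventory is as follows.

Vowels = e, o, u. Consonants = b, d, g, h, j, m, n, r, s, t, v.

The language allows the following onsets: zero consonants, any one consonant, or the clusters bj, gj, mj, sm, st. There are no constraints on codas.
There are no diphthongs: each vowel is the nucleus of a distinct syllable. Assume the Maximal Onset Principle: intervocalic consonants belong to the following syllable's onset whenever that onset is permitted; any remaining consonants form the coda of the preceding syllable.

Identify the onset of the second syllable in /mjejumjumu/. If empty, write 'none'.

j

The vowels are e, u, u, u — 4 nuclei, so 4 syllables.
σ1/σ2 boundary: just /j/ — single C goes to the following onset.
σ2/σ3 boundary: /mj/ is a licit onset in full, so it all attaches to the next syllable.
σ3/σ4 boundary: /m/ → onset of the next syllable (single consonants are always licit onsets).
Syllabification: mje.ju.mju.mu.
Syllable 2 is /ju/: onset /j/, nucleus /u/, coda ∅.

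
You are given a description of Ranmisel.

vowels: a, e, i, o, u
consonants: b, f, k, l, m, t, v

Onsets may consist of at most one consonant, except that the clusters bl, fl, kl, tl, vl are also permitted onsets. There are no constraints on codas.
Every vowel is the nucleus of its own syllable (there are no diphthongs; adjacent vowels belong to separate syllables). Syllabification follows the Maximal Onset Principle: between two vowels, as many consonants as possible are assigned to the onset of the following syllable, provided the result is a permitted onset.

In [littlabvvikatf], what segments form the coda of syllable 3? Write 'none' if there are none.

none

The vowels are i, a, i, a — 4 nuclei, so 4 syllables.
Between /i/ (V1) and /a/ (V2): /ttl/; trying suffixes from longest down, /tl/ is the first permitted one, so coda /t/ | onset /tl/.
Between /a/ (V2) and /i/ (V3): /bvv/ — longest licit onset from the right is /v/, leaving /bv/ as coda.
Between /i/ (V3) and /a/ (V4): /k/ → onset of the next syllable (single consonants are always licit onsets).
Syllabification: lit.tlabv.vi.katf.
Syllable 3 is /vi/: onset /v/, nucleus /i/, coda ∅.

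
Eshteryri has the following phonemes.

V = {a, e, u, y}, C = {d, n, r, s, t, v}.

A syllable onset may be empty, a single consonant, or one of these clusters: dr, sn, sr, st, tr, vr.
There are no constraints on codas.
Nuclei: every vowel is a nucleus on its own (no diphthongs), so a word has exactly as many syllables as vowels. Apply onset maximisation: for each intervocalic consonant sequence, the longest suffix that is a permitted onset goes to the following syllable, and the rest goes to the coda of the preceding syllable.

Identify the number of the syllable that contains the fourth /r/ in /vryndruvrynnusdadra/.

6

The vowels are y, u, y, u, a, a — 6 nuclei, so 6 syllables.
V1 /y/ – V2 /u/: /ndr/ — longest licit onset from the right is /dr/, leaving /n/ as coda.
V2 /u/ – V3 /y/: cluster /vr/ — /vr/ is itself a permitted onset, so the whole cluster goes right; preceding coda = ∅.
V3 /y/ – V4 /u/: /nn/ — longest licit onset from the right is /n/, leaving /n/ as coda.
V4 /u/ – V5 /a/: /sd/ — longest licit onset from the right is /d/, leaving /s/ as coda.
V5 /a/ – V6 /a/: /dr/ is a licit onset in full, so it all attaches to the next syllable.
Putting it together: vryn.dru.vryn.nus.da.dra.
The fourth /r/ is in the onset of syllable 6 (/dra/).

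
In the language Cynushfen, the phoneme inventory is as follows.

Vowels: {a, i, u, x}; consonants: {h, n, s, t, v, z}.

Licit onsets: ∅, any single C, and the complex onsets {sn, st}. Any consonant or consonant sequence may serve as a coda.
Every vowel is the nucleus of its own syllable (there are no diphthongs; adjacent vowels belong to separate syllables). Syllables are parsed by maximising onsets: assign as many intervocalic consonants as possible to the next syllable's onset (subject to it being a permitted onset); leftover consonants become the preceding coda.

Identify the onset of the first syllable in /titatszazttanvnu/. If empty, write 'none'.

t

The vowels are i, a, a, a, u — 5 nuclei, so 5 syllables.
V1 /i/ – V2 /a/: just /t/ — single C goes to the following onset.
V2 /a/ – V3 /a/: /tsz/ — longest licit onset from the right is /z/, leaving /ts/ as coda.
V3 /a/ – V4 /a/: /ztt/ — longest licit onset from the right is /t/, leaving /zt/ as coda.
V4 /a/ – V5 /u/: /nvn/ splits as /nv/ + /n/ (/n/ is the longest suffix that is a licit onset).
So the parse is ti.tats.zazt.tanv.nu.
Syllable 1 is /ti/: onset /t/, nucleus /i/, coda ∅.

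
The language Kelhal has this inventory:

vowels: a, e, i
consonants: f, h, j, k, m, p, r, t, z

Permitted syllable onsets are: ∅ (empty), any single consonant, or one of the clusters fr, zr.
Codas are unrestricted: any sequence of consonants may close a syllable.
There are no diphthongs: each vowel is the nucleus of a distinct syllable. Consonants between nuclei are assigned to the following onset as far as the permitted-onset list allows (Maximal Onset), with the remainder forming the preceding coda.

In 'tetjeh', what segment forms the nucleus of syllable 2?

e

Nuclei (vowels): e, e → 2 syllables.
The second nucleus (vowel 2 from the left) is /e/.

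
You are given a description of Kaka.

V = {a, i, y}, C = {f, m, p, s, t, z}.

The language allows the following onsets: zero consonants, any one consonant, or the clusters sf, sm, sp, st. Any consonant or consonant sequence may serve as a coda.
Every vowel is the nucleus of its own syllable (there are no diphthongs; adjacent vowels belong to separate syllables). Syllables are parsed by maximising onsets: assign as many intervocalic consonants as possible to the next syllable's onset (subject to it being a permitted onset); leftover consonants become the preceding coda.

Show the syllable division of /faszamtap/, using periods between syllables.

Nuclei (vowels): a, a, a → 3 syllables.
Between /a/ (V1) and /a/ (V2): /sz/; trying suffixes from longest down, /z/ is the first permitted one, so coda /s/ | onset /z/.
Between /a/ (V2) and /a/ (V3): cluster /mt/ — the longest permitted-onset suffix is /t/; onset = /t/, preceding coda = /m/.

fas.zam.tap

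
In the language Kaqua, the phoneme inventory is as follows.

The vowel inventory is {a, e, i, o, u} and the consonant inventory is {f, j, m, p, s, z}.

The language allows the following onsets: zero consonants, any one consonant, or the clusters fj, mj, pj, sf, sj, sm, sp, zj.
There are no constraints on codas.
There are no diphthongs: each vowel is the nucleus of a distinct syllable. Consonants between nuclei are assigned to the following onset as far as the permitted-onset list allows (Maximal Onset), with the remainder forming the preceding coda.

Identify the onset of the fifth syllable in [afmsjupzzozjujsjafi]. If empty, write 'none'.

sj

The vowels are a, u, o, u, a, i — 6 nuclei, so 6 syllables.
/a…u/ gap (V1→V2): /fmsj/ — longest licit onset from the right is /sj/, leaving /fm/ as coda.
/u…o/ gap (V2→V3): /pzz/; trying suffixes from longest down, /z/ is the first permitted one, so coda /pz/ | onset /z/.
/o…u/ gap (V3→V4): /zj/ — entire cluster is a permitted onset → onset /zj/, coda ∅.
/u…a/ gap (V4→V5): /jsj/ splits as /j/ + /sj/ (/sj/ is the longest suffix that is a licit onset).
/a…i/ gap (V5→V6): just /f/ — single C goes to the following onset.
Syllabification: afm.sjupz.zo.zjuj.sja.fi.
Syllable 5 is /sja/: onset /sj/, nucleus /a/, coda ∅.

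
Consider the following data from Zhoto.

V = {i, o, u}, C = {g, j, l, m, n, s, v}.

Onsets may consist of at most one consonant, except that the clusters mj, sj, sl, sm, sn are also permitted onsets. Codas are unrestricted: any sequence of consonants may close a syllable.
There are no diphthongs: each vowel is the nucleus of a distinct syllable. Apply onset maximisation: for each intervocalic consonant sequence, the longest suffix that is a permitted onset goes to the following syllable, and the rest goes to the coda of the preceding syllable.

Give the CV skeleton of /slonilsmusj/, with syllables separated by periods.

CCV.CVC.CCVCC

The vowels are o, i, u — 3 nuclei, so 3 syllables.
V1 /o/ – V2 /i/: /n/ is a single consonant, so it becomes the next onset.
V2 /i/ – V3 /u/: cluster /lsm/ — the longest permitted-onset suffix is /sm/; onset = /sm/, preceding coda = /l/.
Putting it together: slo.nil.smusj.
Mapping each syllable to C/V: /slo/ → CCV, /nil/ → CVC, /smusj/ → CCVCC.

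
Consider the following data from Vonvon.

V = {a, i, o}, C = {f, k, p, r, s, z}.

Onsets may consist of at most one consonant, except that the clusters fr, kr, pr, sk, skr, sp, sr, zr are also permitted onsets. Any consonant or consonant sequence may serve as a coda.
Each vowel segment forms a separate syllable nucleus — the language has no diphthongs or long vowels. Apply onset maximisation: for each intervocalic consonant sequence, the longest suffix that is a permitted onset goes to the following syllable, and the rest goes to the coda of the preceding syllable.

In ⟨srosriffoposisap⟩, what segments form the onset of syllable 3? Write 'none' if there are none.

The vowels are o, i, o, o, i, a — 6 nuclei, so 6 syllables.
/o…i/ gap (V1→V2): /sr/ — entire cluster is a permitted onset → onset /sr/, coda ∅.
/i…o/ gap (V2→V3): /ff/ — longest licit onset from the right is /f/, leaving /f/ as coda.
/o…o/ gap (V3→V4): /p/ → onset of the next syllable (single consonants are always licit onsets).
/o…i/ gap (V4→V5): just /s/ — single C goes to the following onset.
/i…a/ gap (V5→V6): /s/ is a single consonant, so it becomes the next onset.
So the parse is sro.srif.fo.po.si.sap.
Syllable 3 is /fo/: onset /f/, nucleus /o/, coda ∅.

f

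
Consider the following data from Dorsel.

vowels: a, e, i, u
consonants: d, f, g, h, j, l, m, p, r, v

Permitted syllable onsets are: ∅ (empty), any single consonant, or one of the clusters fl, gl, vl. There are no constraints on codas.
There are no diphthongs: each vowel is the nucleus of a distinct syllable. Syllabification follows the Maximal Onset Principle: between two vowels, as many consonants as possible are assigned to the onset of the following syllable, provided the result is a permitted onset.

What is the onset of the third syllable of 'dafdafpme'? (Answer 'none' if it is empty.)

m

Vowels present: a, a, e; each is a nucleus, giving 3 syllables.
/a…a/ gap (V1→V2): /fd/ splits as /f/ + /d/ (/d/ is the longest suffix that is a licit onset).
/a…e/ gap (V2→V3): /fpm/; trying suffixes from longest down, /m/ is the first permitted one, so coda /fp/ | onset /m/.
So the parse is daf.dafp.me.
Syllable 3 is /me/: onset /m/, nucleus /e/, coda ∅.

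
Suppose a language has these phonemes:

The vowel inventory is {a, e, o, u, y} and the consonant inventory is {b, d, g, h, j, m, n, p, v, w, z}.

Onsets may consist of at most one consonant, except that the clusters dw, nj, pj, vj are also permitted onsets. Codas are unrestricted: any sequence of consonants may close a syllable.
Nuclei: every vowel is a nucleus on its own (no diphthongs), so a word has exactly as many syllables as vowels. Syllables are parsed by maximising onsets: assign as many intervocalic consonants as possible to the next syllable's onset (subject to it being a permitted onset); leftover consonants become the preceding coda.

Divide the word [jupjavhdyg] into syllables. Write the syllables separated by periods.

Vowels present: u, a, y; each is a nucleus, giving 3 syllables.
/u…a/ gap (V1→V2): /pj/ is a licit onset in full, so it all attaches to the next syllable.
/a…y/ gap (V2→V3): /vhd/ splits as /vh/ + /d/ (/d/ is the longest suffix that is a licit onset).

ju.pjavh.dyg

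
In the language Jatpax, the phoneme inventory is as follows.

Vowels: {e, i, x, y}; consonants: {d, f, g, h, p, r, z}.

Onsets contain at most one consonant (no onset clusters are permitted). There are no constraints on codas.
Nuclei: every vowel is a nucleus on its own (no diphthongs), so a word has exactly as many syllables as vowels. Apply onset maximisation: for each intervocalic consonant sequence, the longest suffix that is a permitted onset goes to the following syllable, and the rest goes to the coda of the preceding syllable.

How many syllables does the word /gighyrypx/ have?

4

Vowels present: i, y, y, x; each is a nucleus, giving 4 syllables.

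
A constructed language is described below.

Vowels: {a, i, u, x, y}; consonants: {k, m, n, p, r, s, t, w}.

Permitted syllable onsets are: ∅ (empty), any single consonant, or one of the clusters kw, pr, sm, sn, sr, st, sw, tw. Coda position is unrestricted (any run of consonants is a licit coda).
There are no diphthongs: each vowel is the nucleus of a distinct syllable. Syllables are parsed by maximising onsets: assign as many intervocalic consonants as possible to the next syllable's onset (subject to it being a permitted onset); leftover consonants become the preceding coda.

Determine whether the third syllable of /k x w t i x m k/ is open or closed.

closed

Nuclei (vowels): x, i, x → 3 syllables.
σ1/σ2 boundary: cluster /wt/ — the longest permitted-onset suffix is /t/; onset = /t/, preceding coda = /w/.
σ2/σ3 boundary: no consonants, so the boundary falls immediately after /i/.
Putting it together: kxw.ti.xmk.
Syllable 3 is /xmk/ with coda /mk/, so it is closed.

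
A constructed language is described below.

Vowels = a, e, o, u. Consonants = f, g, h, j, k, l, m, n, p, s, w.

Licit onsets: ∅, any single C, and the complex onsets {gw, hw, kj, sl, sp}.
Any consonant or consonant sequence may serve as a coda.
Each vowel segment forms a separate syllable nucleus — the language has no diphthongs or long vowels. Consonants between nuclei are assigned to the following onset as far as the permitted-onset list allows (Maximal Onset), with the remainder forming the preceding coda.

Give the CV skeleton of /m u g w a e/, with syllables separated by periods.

Nuclei (vowels): u, a, e → 3 syllables.
V1 /u/ – V2 /a/: /gw/ — entire cluster is a permitted onset → onset /gw/, coda ∅.
V2 /a/ – V3 /e/: no consonants, so the boundary falls immediately after /a/.
So the parse is mu.gwa.e.
Mapping each syllable to C/V: /mu/ → CV, /gwa/ → CCV, /e/ → V.

CV.CCV.V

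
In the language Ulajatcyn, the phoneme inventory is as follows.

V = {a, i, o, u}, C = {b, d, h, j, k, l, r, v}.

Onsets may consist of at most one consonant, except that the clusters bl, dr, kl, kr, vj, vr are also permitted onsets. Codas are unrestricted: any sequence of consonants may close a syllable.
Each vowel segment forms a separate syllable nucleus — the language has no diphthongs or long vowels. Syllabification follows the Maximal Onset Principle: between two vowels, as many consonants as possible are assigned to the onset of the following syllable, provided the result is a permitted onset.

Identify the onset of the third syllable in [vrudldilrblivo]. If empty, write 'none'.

bl

Vowels present: u, i, i, o; each is a nucleus, giving 4 syllables.
V1 /u/ – V2 /i/: /dld/ splits as /dl/ + /d/ (/d/ is the longest suffix that is a licit onset).
V2 /i/ – V3 /i/: /lrbl/ splits as /lr/ + /bl/ (/bl/ is the longest suffix that is a licit onset).
V3 /i/ – V4 /o/: /v/ → onset of the next syllable (single consonants are always licit onsets).
Syllabification: vrudl.dilr.bli.vo.
Syllable 3 is /bli/: onset /bl/, nucleus /i/, coda ∅.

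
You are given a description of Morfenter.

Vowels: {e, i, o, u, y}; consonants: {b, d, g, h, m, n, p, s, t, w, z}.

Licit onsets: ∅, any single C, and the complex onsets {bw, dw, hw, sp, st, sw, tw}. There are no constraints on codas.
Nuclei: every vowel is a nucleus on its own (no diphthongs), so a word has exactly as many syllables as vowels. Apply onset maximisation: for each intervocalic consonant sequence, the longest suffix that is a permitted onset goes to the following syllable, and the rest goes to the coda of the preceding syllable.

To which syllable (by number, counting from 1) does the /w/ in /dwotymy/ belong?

1

The vowels are o, y, y — 3 nuclei, so 3 syllables.
V1 /o/ – V2 /y/: just /t/ — single C goes to the following onset.
V2 /y/ – V3 /y/: just /m/ — single C goes to the following onset.
Result: dwo.ty.my.
The /w/ is in the onset of syllable 1 (/dwo/).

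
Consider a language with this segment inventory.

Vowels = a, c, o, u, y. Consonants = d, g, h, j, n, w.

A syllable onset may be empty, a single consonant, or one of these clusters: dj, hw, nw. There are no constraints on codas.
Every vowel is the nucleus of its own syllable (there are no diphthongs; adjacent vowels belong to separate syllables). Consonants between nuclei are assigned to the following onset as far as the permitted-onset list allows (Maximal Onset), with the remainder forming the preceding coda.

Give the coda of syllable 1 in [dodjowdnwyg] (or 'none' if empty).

Nuclei (vowels): o, o, y → 3 syllables.
σ1/σ2 boundary: cluster /dj/ — /dj/ is itself a permitted onset, so the whole cluster goes right; preceding coda = ∅.
σ2/σ3 boundary: cluster /wdnw/ — the longest permitted-onset suffix is /nw/; onset = /nw/, preceding coda = /wd/.
So the parse is do.djowd.nwyg.
Syllable 1 is /do/: onset /d/, nucleus /o/, coda ∅.

none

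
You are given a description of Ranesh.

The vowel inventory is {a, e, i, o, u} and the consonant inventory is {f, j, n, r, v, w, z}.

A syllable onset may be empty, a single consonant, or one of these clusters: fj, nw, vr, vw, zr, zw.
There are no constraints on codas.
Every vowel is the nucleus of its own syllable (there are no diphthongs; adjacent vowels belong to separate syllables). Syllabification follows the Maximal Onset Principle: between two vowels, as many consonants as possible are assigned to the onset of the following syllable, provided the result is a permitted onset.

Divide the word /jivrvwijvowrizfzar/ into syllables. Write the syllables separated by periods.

jivr.vwij.vow.rizf.zar

Vowels present: i, i, o, i, a; each is a nucleus, giving 5 syllables.
V1 /i/ – V2 /i/: /vrvw/ splits as /vr/ + /vw/ (/vw/ is the longest suffix that is a licit onset).
V2 /i/ – V3 /o/: /jv/ splits as /j/ + /v/ (/v/ is the longest suffix that is a licit onset).
V3 /o/ – V4 /i/: cluster /wr/ — the longest permitted-onset suffix is /r/; onset = /r/, preceding coda = /w/.
V4 /i/ – V5 /a/: /zfz/ — longest licit onset from the right is /z/, leaving /zf/ as coda.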